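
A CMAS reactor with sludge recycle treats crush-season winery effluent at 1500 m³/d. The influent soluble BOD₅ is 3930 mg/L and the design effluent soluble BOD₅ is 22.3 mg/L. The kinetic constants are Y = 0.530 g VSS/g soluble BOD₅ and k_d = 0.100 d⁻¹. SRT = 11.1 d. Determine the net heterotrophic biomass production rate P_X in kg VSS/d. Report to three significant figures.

Correct the yield for decay: Y_obs = Y/(1 + k_d θ_c) = 0.530 / (1 + 0.100 × 11.1) = 0.530 / 2.110 = 0.2512.
Mass of soluble BOD₅ removed per day: Q(S₀ − S) = 1500 × 3908 g/m³ = 5862 kg/d.
So the net sludge growth is P_X = 0.2512 × 5862 = 1472 kg VSS/d.

P_X ≈ 1470 kg VSS/d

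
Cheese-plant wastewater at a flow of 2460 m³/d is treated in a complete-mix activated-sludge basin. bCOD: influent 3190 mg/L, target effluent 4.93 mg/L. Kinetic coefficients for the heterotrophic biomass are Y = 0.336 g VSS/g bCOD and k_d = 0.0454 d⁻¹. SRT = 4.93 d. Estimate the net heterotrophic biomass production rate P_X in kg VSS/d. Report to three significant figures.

P_X ≈ 2150 kg VSS/d

Y_obs = Y / (1 + k_d θ_c) = 0.336 / (1 + 0.0454 × 4.93) = 0.336 / 1.224 = 0.2745.
Mass of bCOD removed per day: Q(S₀ − S) = 2460 × 3185 g/m³ = 7835 kg/d.
Biomass produced: P_X = Y_obs·Q·ΔS = 0.2745 × 7835 ≈ 2151 kg VSS/d.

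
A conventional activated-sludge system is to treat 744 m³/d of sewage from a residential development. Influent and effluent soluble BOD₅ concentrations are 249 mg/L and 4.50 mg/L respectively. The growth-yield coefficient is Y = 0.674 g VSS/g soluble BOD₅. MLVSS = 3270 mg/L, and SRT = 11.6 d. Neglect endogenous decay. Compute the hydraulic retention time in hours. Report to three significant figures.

τ ≈ 14.0 h

With k_d = 0 the design equation reduces to V = Y Q (S₀−S) θ_c / X = 0.674 × 744 × (249 − 4.50) × 11.6 / 3270 = 434.9 m³.
HRT = V/Q = 434.9 m³ / 744 m³·d⁻¹ = 0.5846 d × 24 = 14.03 h.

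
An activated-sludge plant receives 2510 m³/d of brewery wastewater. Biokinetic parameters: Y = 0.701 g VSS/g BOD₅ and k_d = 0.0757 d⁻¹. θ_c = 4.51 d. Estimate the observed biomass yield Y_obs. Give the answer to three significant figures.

The observed yield is Y_obs = Y/(1 + k_d·θ_c) = 0.701 / (1 + 0.0757 × 4.51) = 0.701 / 1.341 = 0.5226 g VSS per g BOD₅ removed.

Y_obs ≈ 0.523 g VSS/g BOD₅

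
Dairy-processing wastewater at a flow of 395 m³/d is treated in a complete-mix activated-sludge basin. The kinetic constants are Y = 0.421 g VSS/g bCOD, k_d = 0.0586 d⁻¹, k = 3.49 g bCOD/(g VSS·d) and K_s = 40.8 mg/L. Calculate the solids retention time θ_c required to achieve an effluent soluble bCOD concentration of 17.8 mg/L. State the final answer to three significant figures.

θ_c ≈ 2.58 d

Specific growth rate at S = 17.8 mg/L: μ = YkS/(K_s+S) = 0.421·3.49·17.8/(40.8+17.8) = 0.4463 d⁻¹.
Then 1/θ_c = μ − k_d = 0.4463 − 0.0586 = 0.3877 d⁻¹, giving θ_c = 2.579 d.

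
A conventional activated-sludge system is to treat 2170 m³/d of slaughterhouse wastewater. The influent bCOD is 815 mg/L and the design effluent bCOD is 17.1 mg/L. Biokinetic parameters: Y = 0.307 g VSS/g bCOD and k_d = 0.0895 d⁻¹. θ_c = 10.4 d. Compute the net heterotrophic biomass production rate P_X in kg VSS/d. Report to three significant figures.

P_X ≈ 275 kg VSS/d

Y_obs = Y / (1 + k_d θ_c) = 0.307 / (1 + 0.0895 × 10.4) = 0.307 / 1.931 = 0.1590.
Substrate removed = Q·(S₀ − S) = 2170 m³/d × (815 − 17.1) g/m³ = 1.73×10^6 g/d = 1731 kg/d.
So the net sludge growth is P_X = 0.1590 × 1731 = 275.3 kg VSS/d.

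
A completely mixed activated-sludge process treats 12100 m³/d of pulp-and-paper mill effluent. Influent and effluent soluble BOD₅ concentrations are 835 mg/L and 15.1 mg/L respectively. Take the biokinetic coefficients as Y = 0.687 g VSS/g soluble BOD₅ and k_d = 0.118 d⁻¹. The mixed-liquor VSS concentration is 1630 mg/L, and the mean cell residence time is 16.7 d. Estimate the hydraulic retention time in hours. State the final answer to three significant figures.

τ ≈ 46.6 h

From the SRT design equation V = Y Q (S₀−S) θ_c / [X (1 + k_d θ_c)] = 0.687 × 12100 × (835 − 15.1) × 16.7 / [1630 × (1 + 0.118 × 16.7)] = 1.14×10^8 / 4842 = 23506 m³.
HRT = V/Q = 23506 m³ / 12100 m³·d⁻¹ = 1.943 d × 24 = 46.62 h.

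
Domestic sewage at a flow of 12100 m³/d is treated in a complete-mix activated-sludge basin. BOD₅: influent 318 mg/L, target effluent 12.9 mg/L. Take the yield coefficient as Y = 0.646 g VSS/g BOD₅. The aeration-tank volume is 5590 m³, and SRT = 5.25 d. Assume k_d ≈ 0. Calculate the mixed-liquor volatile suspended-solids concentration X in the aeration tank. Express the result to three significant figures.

X ≈ 2240 mg/L

From V·X = Y·Q·(S₀ − S)·θ_c (decay neglected): X = 0.646 × 12100 × (318 − 12.9) × 5.25 / 5590 = 2240 mg/L.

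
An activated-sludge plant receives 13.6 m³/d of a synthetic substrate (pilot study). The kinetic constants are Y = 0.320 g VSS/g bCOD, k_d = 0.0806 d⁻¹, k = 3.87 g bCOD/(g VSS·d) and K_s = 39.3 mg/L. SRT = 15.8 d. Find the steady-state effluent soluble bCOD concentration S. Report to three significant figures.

Effluent substrate depends only on kinetics and SRT: S = K_s(1 + k_d θ_c) / [θ_c(Yk − k_d) − 1] = 39.3 × (1 + 0.0806 × 15.8) / [15.8 × (0.320 × 3.87 − 0.0806) − 1] = 89.35 / 17.29 = 5.167 mg/L.

S ≈ 5.17 mg/L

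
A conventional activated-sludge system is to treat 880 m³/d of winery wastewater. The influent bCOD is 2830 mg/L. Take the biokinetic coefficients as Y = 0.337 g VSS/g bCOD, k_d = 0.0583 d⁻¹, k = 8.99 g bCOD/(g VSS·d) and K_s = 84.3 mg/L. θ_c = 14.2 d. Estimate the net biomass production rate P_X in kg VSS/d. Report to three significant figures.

Effluent substrate depends only on kinetics and SRT: S = K_s(1 + k_d θ_c) / [θ_c(Yk − k_d) − 1] = 84.3 × (1 + 0.0583 × 14.2) / [14.2 × (0.337 × 8.99 − 0.0583) − 1] = 154.1 / 41.19 = 3.741 mg/L.
The observed yield is Y_obs = Y/(1 + k_d·θ_c) = 0.337 / (1 + 0.0583 × 14.2) = 0.337 / 1.828 = 0.1844 g VSS per g bCOD removed.
Q·(S₀ − S) = 880 × (2830 − 3.74) × 10⁻³ = 2487 kg/d removed.
P_X = Y_obs · Q(S₀ − S) = 0.1844 × 2487 = 458.5 kg VSS/d.

P_X ≈ 459 kg VSS/d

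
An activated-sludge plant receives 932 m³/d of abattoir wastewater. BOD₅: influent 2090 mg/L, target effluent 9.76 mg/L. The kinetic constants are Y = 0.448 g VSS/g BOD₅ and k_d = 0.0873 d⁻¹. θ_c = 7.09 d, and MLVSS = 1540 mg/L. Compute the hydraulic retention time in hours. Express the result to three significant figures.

τ ≈ 63.6 h

Steady-state biomass mass balance: V·X·(1 + k_d·θ_c) = Y·Q·(S₀ − S)·θ_c, so V = 0.448 × 932 × (2090 − 9.76) × 7.09 / [1540 × (1 + 0.0873 × 7.09)] = 6.16×10^6 / 2493 = 2470 m³.
HRT = V/Q = 2470 m³ / 932 m³·d⁻¹ = 2.650 d × 24 = 63.61 h.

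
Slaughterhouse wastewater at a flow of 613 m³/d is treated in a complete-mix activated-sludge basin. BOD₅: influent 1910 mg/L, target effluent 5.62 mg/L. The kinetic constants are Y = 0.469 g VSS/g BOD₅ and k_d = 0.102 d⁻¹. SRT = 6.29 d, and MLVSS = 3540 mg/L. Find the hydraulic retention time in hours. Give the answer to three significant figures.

τ ≈ 23.2 h

Rearranging the biomass balance for a CMAS with decay, V = Y·Q·ΔS·θ_c / [X·(1+k_d θ_c)] = 0.469 × 613 × (1910 − 5.62) × 6.29 / [3540 × (1 + 0.102 × 6.29)] = 3.44×10^6 / 5811 = 592.6 m³.
Hydraulic retention time τ = V/Q = 592.6 / 613 = 0.9667 d = 23.20 h.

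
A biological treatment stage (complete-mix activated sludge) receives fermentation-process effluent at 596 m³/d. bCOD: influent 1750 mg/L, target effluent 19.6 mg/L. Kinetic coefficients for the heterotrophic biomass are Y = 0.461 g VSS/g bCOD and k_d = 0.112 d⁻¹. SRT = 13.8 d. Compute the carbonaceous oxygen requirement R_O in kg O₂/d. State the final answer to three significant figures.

R_O ≈ 766 kg O₂/d

Correct the yield for decay: Y_obs = Y/(1 + k_d θ_c) = 0.461 / (1 + 0.112 × 13.8) = 0.461 / 2.546 = 0.1811.
Substrate removed = Q·(S₀ − S) = 596 m³/d × (1750 − 19.6) g/m³ = 1.03×10^6 g/d = 1031 kg/d.
Net sludge production P_X = 0.1811 × 1031 = 186.8 kg VSS/d.
R_O = Q·ΔS − 1.42 P_X = 1031 − 265.2 = 766.1 kg O₂/d.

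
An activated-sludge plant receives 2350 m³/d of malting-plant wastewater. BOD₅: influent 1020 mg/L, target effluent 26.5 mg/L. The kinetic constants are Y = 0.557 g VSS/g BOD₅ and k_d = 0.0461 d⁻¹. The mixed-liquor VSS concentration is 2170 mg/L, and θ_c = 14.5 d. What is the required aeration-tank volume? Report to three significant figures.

V ≈ 5210 m³

Steady-state biomass mass balance: V·X·(1 + k_d·θ_c) = Y·Q·(S₀ − S)·θ_c, so V = 0.557 × 2350 × (1020 − 26.5) × 14.5 / [2170 × (1 + 0.0461 × 14.5)] = 1.89×10^7 / 3621 = 5208 m³.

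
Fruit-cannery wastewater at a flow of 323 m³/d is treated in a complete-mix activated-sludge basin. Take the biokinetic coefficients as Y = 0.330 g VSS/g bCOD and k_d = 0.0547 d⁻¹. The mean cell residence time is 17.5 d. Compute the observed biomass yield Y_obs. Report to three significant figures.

Observed yield with endogenous decay: Y_obs = Y / (1 + k_d·θ_c) = 0.330 / (1 + 0.0547 × 17.5) = 0.330 / 1.957 = 0.1686 g VSS/g bCOD.

Y_obs ≈ 0.169 g VSS/g bCOD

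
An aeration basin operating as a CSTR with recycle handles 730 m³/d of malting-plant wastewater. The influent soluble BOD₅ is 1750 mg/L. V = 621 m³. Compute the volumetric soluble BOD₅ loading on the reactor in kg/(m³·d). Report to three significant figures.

L_v = Q S₀ / V = 730 × 1750 × 10⁻³ / 621.0 = 2.057 kg/(m³·d).

L_v ≈ 2.06 kg soluble BOD₅/(m³·d)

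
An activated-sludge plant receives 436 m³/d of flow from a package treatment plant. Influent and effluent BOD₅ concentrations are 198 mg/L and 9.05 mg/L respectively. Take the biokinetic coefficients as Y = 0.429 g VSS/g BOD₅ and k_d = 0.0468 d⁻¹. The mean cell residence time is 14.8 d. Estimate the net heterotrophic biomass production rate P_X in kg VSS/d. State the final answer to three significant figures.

P_X ≈ 20.9 kg VSS/d

The observed yield is Y_obs = Y/(1 + k_d·θ_c) = 0.429 / (1 + 0.0468 × 14.8) = 0.429 / 1.693 = 0.2535 g VSS per g BOD₅ removed.
ΔS = 198 − 9.05 = 188.9 mg/L, so the substrate removal rate is 436 × 188.9/1000 = 82.38 kg BOD₅/d.
P_X = Y_obs · Q(S₀ − S) = 0.2535 × 82.38 = 20.88 kg VSS/d.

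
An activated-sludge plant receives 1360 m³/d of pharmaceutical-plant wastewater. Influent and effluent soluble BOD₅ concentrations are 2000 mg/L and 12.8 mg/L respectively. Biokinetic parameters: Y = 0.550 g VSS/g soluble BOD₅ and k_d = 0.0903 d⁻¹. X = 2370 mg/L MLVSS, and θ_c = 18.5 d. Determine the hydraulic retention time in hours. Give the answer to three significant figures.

Steady-state biomass mass balance: V·X·(1 + k_d·θ_c) = Y·Q·(S₀ − S)·θ_c, so V = 0.550 × 1360 × (2000 − 12.8) × 18.5 / [2370 × (1 + 0.0903 × 18.5)] = 2.75×10^7 / 6329 = 4345 m³.
HRT = V/Q = 4345 m³ / 1360 m³·d⁻¹ = 3.195 d × 24 = 76.67 h.

τ ≈ 76.7 h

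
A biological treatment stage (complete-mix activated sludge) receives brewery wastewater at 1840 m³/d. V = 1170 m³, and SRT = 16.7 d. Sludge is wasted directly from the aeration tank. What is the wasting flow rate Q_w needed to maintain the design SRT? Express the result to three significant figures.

With mixed-liquor wasting, θ_c = V/Q_w, so Q_w = V/θ_c = 1170/16.7 = 70.06 m³/d.

Q_w ≈ 70.1 m³/d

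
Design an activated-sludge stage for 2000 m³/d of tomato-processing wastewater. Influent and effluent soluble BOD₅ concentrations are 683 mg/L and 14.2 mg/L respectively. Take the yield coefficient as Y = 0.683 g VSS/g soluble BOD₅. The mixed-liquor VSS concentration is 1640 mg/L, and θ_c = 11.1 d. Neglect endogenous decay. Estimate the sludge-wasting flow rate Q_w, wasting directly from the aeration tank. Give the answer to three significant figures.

V·X = Y·Q·ΔS·θ_c gives V = 0.683 × 2000 × (683 − 14.2) × 11.1 / 1640 = 6183 m³.
For wasting at MLVSS concentration, Q_w = V/θ_c = 6183/11.1 = 557.1 m³/d.

Q_w ≈ 557 m³/d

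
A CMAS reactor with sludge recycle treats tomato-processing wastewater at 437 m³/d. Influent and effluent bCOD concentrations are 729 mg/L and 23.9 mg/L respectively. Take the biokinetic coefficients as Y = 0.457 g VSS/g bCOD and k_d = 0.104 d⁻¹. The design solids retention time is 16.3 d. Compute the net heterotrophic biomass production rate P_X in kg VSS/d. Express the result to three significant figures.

Correct the yield for decay: Y_obs = Y/(1 + k_d θ_c) = 0.457 / (1 + 0.104 × 16.3) = 0.457 / 2.695 = 0.1696.
Mass of bCOD removed per day: Q(S₀ − S) = 437 × 705.1 g/m³ = 308.1 kg/d.
So the net sludge growth is P_X = 0.1696 × 308.1 = 52.25 kg VSS/d.

P_X ≈ 52.2 kg VSS/d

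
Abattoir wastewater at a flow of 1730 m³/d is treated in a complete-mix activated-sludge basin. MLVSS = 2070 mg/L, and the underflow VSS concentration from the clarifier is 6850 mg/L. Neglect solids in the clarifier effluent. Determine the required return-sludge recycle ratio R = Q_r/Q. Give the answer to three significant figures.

R ≈ 0.433

Mass balance around the secondary clarifier (neglecting effluent solids): R = X / (X_r − X) = 2070 / (6850 − 2070) = 0.4331.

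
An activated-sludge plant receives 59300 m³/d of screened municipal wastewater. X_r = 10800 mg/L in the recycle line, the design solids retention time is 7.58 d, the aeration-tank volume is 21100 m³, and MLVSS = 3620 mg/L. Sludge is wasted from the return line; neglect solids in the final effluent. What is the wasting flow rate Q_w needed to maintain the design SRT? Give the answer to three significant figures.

Q_w = (V·X)/(θ_c X_r) = 21100 × 3620 / (7.58 × 10800) = 933.0 m³/d.

Q_w ≈ 933 m³/d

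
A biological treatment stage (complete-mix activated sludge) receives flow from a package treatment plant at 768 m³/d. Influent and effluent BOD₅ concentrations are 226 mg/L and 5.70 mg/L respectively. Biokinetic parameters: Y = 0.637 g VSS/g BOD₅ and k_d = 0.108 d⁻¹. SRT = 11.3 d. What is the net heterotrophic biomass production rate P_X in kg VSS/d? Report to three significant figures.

Y_obs = Y / (1 + k_d θ_c) = 0.637 / (1 + 0.108 × 11.3) = 0.637 / 2.220 = 0.2869.
Substrate removed = Q·(S₀ − S) = 768 m³/d × (226 − 5.70) g/m³ = 1.69×10^5 g/d = 169.2 kg/d.
P_X = Y_obs · Q(S₀ − S) = 0.2869 × 169.2 = 48.54 kg VSS/d.

P_X ≈ 48.5 kg VSS/d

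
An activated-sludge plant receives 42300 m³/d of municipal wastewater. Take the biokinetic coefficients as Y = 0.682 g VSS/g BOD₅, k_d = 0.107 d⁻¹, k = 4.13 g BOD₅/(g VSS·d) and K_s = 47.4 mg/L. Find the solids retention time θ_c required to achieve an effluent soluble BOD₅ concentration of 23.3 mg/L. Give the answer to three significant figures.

At the target effluent, Y k S/(K_s+S) = 0.682×4.13×23.3/70.70 = 0.9283 d⁻¹.
θ_c = 1/(μ − k_d) = 1/(0.9283 − 0.107) = 1/0.8213 = 1.218 d.

θ_c ≈ 1.22 d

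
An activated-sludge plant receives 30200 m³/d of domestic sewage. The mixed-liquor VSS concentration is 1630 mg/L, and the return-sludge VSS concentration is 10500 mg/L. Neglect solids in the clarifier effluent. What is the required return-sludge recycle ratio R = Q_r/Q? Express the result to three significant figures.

R = Q_r/Q = X/(X_r − X) = 1630 / (10500 − 1630) = 0.1838.

R ≈ 0.184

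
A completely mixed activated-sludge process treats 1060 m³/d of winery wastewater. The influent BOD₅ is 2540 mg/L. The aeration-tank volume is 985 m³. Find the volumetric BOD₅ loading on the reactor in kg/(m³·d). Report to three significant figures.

L_v ≈ 2.73 kg BOD₅/(m³·d)

Volumetric loading L_v = Q·S₀ / V = 1060 × 2540 g/m³ / 985.0 m³ = 2733 g/(m³·d) = 2.733 kg BOD₅/(m³·d).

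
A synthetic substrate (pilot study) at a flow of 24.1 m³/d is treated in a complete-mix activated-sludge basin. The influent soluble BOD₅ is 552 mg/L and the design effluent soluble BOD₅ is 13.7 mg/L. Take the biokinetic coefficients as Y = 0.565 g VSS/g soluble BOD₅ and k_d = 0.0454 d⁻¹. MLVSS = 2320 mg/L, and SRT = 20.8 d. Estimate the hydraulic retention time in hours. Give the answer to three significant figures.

τ ≈ 33.7 h

Rearranging the biomass balance for a CMAS with decay, V = Y·Q·ΔS·θ_c / [X·(1+k_d θ_c)] = 0.565 × 24.1 × (552 − 13.7) × 20.8 / [2320 × (1 + 0.0454 × 20.8)] = 1.52×10^5 / 4511 = 33.80 m³.
HRT = V/Q = 33.80 m³ / 24.1 m³·d⁻¹ = 1.402 d × 24 = 33.66 h.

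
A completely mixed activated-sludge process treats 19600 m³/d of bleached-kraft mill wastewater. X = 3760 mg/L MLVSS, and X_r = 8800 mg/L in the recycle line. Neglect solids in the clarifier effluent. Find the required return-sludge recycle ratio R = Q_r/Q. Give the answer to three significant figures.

R = Q_r/Q = X/(X_r − X) = 3760 / (8800 − 3760) = 0.7460.

R ≈ 0.746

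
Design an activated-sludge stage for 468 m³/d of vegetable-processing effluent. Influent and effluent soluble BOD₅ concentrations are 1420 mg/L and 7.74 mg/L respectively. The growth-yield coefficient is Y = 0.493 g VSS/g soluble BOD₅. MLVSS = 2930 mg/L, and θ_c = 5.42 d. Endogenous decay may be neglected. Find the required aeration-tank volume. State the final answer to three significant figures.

V ≈ 603 m³

With k_d = 0 the design equation reduces to V = Y Q (S₀−S) θ_c / X = 0.493 × 468 × (1420 − 7.74) × 5.42 / 2930 = 602.8 m³.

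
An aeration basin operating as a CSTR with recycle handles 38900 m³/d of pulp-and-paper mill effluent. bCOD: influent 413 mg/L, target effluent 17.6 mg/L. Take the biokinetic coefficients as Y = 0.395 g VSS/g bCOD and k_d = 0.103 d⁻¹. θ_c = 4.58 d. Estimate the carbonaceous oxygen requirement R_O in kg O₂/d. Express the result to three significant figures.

R_O ≈ 9520 kg O₂/d

The observed yield is Y_obs = Y/(1 + k_d·θ_c) = 0.395 / (1 + 0.103 × 4.58) = 0.395 / 1.472 = 0.2684 g VSS per g bCOD removed.
ΔS = 413 − 17.6 = 395.4 mg/L, so the substrate removal rate is 38900 × 395.4/1000 = 15381 kg bCOD/d.
Net sludge production P_X = 0.2684 × 15381 = 4128 kg VSS/d.
Carbonaceous O₂ demand = substrate oxidised − cell-mass equivalent = 15381 − 1.42 × 4128 = 9519 kg O₂/d.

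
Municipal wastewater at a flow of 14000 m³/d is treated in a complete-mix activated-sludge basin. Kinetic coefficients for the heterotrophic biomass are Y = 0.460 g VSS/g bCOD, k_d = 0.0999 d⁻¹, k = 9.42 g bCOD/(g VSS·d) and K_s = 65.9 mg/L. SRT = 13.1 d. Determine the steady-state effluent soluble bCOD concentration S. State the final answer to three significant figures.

S ≈ 2.79 mg/L

For a completely mixed reactor with recycle the Lawrence–McCarty relation gives S = K_s·(1 + k_d·θ_c) / [θ_c·(Y·k − k_d) − 1] = 65.9 × (1 + 0.0999 × 13.1) / [13.1 × (0.460 × 9.42 − 0.0999) − 1] = 152.1 / 54.46 = 2.794 mg/L.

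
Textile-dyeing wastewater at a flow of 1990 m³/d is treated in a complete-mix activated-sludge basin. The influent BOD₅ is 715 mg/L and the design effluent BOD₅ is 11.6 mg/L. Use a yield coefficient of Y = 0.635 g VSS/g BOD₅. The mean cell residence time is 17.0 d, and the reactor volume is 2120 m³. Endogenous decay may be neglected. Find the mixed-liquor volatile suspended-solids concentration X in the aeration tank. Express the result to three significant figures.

Without decay, X = Y Q (S₀−S) θ_c / V = 0.635 × 1990 × (715 − 11.6) × 17.0 / 2120 = 7128 mg/L.

X ≈ 7130 mg/L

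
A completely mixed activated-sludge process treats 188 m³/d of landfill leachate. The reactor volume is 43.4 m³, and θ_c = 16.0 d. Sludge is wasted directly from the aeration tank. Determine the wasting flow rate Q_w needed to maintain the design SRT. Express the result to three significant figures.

Q_w ≈ 2.71 m³/d

With mixed-liquor wasting, θ_c = V/Q_w, so Q_w = V/θ_c = 43.40/16.0 = 2.712 m³/d.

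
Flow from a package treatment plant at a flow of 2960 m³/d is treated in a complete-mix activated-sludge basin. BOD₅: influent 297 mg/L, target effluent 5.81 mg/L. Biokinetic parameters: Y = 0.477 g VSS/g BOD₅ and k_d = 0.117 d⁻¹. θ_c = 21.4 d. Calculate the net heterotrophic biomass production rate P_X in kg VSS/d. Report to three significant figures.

Observed yield with endogenous decay: Y_obs = Y / (1 + k_d·θ_c) = 0.477 / (1 + 0.117 × 21.4) = 0.477 / 3.504 = 0.1361 g VSS/g BOD₅.
Q·(S₀ − S) = 2960 × (297 − 5.81) × 10⁻³ = 861.9 kg/d removed.
Net biomass production P_X = Y_obs × Q·(S₀ − S) = 0.1361 × 861.9 = 117.3 kg VSS/d.

P_X ≈ 117 kg VSS/d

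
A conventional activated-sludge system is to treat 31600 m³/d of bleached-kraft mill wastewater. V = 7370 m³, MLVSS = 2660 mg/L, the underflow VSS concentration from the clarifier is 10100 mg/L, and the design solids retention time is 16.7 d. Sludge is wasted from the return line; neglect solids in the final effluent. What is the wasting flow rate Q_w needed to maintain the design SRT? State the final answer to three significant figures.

Wasting from the return line (neglecting effluent solids): Q_w = V·X / (θ_c·X_r) = 7370 × 2660 / (16.7 × 10100) = 116.2 m³/d.

Q_w ≈ 116 m³/d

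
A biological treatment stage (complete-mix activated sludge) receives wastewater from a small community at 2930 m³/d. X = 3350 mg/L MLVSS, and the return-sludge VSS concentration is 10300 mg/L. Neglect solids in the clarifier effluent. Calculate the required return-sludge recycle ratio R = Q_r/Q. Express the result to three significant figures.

R ≈ 0.482

R = Q_r/Q = X/(X_r − X) = 3350 / (10300 − 3350) = 0.4820.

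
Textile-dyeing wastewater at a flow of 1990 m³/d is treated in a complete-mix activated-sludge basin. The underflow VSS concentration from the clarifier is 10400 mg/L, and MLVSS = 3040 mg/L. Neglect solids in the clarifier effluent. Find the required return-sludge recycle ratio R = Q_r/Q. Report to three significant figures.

R ≈ 0.413

Mass balance around the secondary clarifier (neglecting effluent solids): R = X / (X_r − X) = 3040 / (10400 − 3040) = 0.4130.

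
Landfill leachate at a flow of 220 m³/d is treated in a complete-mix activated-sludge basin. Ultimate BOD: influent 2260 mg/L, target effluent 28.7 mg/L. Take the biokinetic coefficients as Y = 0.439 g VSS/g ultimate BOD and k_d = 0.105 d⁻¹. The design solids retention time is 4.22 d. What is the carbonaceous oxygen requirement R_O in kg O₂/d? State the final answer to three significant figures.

R_O ≈ 279 kg O₂/d

The observed yield is Y_obs = Y/(1 + k_d·θ_c) = 0.439 / (1 + 0.105 × 4.22) = 0.439 / 1.443 = 0.3042 g VSS per g ultimate BOD removed.
Mass of ultimate BOD removed per day: Q(S₀ − S) = 220 × 2231 g/m³ = 490.9 kg/d.
Net sludge production P_X = 0.3042 × 490.9 = 149.3 kg VSS/d.
Carbonaceous O₂ demand = substrate oxidised − cell-mass equivalent = 490.9 − 1.42 × 149.3 = 278.8 kg O₂/d.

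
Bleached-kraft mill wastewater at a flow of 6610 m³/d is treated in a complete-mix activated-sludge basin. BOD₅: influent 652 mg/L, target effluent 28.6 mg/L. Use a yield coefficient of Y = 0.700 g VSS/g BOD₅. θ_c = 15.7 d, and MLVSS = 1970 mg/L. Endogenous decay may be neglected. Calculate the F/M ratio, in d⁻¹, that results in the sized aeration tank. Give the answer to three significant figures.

F/M ≈ 0.0952 d⁻¹

V·X = Y·Q·ΔS·θ_c gives V = 0.700 × 6610 × (652 − 28.6) × 15.7 / 1970 = 22988 m³.
F/M = applied load / biomass = Q·S₀/(V·X) = 6610 × 652 / (22988 × 1970) = 0.09517 d⁻¹.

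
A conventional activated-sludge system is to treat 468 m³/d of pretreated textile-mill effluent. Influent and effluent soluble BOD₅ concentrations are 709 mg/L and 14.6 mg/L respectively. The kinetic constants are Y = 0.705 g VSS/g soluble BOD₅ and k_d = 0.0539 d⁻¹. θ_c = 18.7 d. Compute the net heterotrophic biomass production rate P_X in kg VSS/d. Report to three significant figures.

Observed yield with endogenous decay: Y_obs = Y / (1 + k_d·θ_c) = 0.705 / (1 + 0.0539 × 18.7) = 0.705 / 2.008 = 0.3511 g VSS/g soluble BOD₅.
Q·(S₀ − S) = 468 × (709 − 14.6) × 10⁻³ = 325.0 kg/d removed.
So the net sludge growth is P_X = 0.3511 × 325.0 = 114.1 kg VSS/d.

P_X ≈ 114 kg VSS/d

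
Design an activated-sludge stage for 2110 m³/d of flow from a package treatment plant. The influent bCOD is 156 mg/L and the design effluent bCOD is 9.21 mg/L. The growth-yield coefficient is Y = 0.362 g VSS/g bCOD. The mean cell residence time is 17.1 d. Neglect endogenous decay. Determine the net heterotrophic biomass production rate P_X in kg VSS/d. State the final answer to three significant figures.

P_X ≈ 112 kg VSS/d

Since k_d ≈ 0, Y_obs = Y = 0.362 g VSS/g bCOD.
Q·(S₀ − S) = 2110 × (156 − 9.21) × 10⁻³ = 309.7 kg/d removed.
Net biomass production P_X = Y_obs × Q·(S₀ − S) = 0.3620 × 309.7 = 112.1 kg VSS/d.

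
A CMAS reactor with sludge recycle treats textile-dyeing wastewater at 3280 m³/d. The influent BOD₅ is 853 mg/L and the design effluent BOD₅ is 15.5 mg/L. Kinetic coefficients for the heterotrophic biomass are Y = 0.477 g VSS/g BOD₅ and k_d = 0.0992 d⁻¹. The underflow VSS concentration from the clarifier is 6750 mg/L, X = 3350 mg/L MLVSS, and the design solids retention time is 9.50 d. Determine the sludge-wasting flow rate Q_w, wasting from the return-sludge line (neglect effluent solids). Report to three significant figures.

Q_w ≈ 99.9 m³/d

From the SRT design equation V = Y Q (S₀−S) θ_c / [X (1 + k_d θ_c)] = 0.477 × 3280 × (853 − 15.5) × 9.50 / [3350 × (1 + 0.0992 × 9.50)] = 1.24×10^7 / 6507 = 1913 m³.
θ_c = V·X/(Q_w·X_r) when wasting from the recycle, so Q_w = V·X/(θ_c·X_r) = 1913 × 3350 / (9.50 × 6750) = 99.94 m³/d.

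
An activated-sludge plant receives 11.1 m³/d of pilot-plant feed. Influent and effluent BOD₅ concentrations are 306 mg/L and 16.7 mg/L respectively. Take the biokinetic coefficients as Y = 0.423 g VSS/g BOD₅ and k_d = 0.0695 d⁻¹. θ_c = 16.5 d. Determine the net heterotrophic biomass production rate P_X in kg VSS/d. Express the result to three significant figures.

P_X ≈ 0.633 kg VSS/d

Y_obs = Y / (1 + k_d θ_c) = 0.423 / (1 + 0.0695 × 16.5) = 0.423 / 2.147 = 0.1970.
Mass of BOD₅ removed per day: Q(S₀ − S) = 11.1 × 289.3 g/m³ = 3.211 kg/d.
Biomass produced: P_X = Y_obs·Q·ΔS = 0.1970 × 3.211 ≈ 0.6327 kg VSS/d.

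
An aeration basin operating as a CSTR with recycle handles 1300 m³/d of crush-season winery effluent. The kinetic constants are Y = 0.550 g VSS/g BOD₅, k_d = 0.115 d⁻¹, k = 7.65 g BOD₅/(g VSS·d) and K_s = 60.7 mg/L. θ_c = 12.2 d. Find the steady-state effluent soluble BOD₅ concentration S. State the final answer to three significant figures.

S ≈ 2.98 mg/L

From the Monod/SRT balance for a CMAS, S = K_s·(1+k_d θ_c)/[θ_c·(Y k − k_d) − 1] = 60.7 × (1 + 0.115 × 12.2) / [12.2 × (0.550 × 7.65 − 0.115) − 1] = 145.9 / 48.93 = 2.981 mg/L.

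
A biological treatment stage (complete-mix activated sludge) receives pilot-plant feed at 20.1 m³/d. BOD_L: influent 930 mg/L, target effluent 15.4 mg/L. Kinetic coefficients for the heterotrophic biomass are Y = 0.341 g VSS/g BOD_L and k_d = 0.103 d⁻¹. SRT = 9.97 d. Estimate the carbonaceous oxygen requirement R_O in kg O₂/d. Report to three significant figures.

R_O ≈ 14.0 kg O₂/d

Observed yield with endogenous decay: Y_obs = Y / (1 + k_d·θ_c) = 0.341 / (1 + 0.103 × 9.97) = 0.341 / 2.027 = 0.1682 g VSS/g BOD_L.
Q·(S₀ − S) = 20.1 × (930 − 15.4) × 10⁻³ = 18.38 kg/d removed.
Net sludge production P_X = 0.1682 × 18.38 = 3.093 kg VSS/d.
Carbonaceous O₂ demand = substrate oxidised − cell-mass equivalent = 18.38 − 1.42 × 3.093 = 13.99 kg O₂/d.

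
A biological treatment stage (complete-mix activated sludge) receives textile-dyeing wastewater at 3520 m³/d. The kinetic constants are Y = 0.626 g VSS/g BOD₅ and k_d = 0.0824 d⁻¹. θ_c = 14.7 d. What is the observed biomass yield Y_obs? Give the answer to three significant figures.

Observed yield with endogenous decay: Y_obs = Y / (1 + k_d·θ_c) = 0.626 / (1 + 0.0824 × 14.7) = 0.626 / 2.211 = 0.2831 g VSS/g BOD₅.

Y_obs ≈ 0.283 g VSS/g BOD₅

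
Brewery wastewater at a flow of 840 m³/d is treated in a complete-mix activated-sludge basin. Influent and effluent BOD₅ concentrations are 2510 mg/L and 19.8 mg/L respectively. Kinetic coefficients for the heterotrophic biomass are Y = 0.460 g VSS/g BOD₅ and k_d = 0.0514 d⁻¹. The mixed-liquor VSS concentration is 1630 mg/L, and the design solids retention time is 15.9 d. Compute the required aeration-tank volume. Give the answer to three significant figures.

From the SRT design equation V = Y Q (S₀−S) θ_c / [X (1 + k_d θ_c)] = 0.460 × 840 × (2510 − 19.8) × 15.9 / [1630 × (1 + 0.0514 × 15.9)] = 1.53×10^7 / 2962 = 5165 m³.

V ≈ 5160 m³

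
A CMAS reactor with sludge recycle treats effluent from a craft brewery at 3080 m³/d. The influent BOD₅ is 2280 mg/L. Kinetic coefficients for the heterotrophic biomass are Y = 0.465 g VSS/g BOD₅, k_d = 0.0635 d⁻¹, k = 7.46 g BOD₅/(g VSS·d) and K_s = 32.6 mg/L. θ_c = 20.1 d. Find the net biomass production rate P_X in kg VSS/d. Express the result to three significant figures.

P_X ≈ 1430 kg VSS/d

From the Monod/SRT balance for a CMAS, S = K_s·(1+k_d θ_c)/[θ_c·(Y k − k_d) − 1] = 32.6 × (1 + 0.0635 × 20.1) / [20.1 × (0.465 × 7.46 − 0.0635) − 1] = 74.21 / 67.45 = 1.100 mg/L.
Observed yield with endogenous decay: Y_obs = Y / (1 + k_d·θ_c) = 0.465 / (1 + 0.0635 × 20.1) = 0.465 / 2.276 = 0.2043 g VSS/g BOD₅.
Q·(S₀ − S) = 3080 × (2280 − 1.10) × 10⁻³ = 7019 kg/d removed.
P_X = Y_obs · Q(S₀ − S) = 0.2043 × 7019 = 1434 kg VSS/d.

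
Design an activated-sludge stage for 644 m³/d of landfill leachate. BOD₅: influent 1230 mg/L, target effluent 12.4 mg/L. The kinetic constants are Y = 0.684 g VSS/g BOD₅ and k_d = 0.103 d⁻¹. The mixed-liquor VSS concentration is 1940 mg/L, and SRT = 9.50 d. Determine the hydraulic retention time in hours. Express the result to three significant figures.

τ ≈ 49.5 h

Steady-state biomass mass balance: V·X·(1 + k_d·θ_c) = Y·Q·(S₀ − S)·θ_c, so V = 0.684 × 644 × (1230 − 12.4) × 9.50 / [1940 × (1 + 0.103 × 9.50)] = 5.1×10^6 / 3838 = 1327 m³.
HRT = V/Q = 1327 m³ / 644 m³·d⁻¹ = 2.061 d × 24 = 49.47 h.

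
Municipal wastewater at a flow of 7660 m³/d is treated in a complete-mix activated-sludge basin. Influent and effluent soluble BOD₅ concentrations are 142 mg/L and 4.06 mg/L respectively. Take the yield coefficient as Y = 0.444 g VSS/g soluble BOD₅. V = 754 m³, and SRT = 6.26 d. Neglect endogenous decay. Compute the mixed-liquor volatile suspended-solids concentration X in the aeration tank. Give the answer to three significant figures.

X ≈ 3890 mg/L

From V·X = Y·Q·(S₀ − S)·θ_c (decay neglected): X = 0.444 × 7660 × (142 − 4.06) × 6.26 / 754 = 3895 mg/L.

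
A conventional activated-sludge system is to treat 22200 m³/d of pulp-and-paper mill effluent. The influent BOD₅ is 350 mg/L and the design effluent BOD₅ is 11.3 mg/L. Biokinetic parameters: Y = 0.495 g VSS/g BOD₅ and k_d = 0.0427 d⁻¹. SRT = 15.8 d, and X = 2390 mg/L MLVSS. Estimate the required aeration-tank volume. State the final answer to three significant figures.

V ≈ 14700 m³

Steady-state biomass mass balance: V·X·(1 + k_d·θ_c) = Y·Q·(S₀ − S)·θ_c, so V = 0.495 × 22200 × (350 − 11.3) × 15.8 / [2390 × (1 + 0.0427 × 15.8)] = 5.88×10^7 / 4002 = 14693 m³.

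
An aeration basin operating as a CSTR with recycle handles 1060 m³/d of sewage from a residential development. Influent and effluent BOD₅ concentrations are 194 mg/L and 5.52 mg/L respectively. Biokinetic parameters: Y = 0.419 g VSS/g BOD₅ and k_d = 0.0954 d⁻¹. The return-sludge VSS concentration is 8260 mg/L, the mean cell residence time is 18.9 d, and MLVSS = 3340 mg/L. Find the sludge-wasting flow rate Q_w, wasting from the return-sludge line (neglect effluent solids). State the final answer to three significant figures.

Q_w ≈ 3.62 m³/d

Rearranging the biomass balance for a CMAS with decay, V = Y·Q·ΔS·θ_c / [X·(1+k_d θ_c)] = 0.419 × 1060 × (194 − 5.52) × 18.9 / [3340 × (1 + 0.0954 × 18.9)] = 1.58×10^6 / 9362 = 169.0 m³.
Wasting from the return line (neglecting effluent solids): Q_w = V·X / (θ_c·X_r) = 169.0 × 3340 / (18.9 × 8260) = 3.616 m³/d.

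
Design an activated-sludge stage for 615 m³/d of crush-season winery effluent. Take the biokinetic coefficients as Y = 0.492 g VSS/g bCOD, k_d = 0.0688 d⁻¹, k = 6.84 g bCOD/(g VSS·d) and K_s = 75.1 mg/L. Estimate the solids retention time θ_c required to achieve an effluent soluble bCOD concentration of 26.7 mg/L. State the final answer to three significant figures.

At the target effluent, Y k S/(K_s+S) = 0.492×6.84×26.7/101.8 = 0.8826 d⁻¹.
Then 1/θ_c = μ − k_d = 0.8826 − 0.0688 = 0.8138 d⁻¹, giving θ_c = 1.229 d.

θ_c ≈ 1.23 d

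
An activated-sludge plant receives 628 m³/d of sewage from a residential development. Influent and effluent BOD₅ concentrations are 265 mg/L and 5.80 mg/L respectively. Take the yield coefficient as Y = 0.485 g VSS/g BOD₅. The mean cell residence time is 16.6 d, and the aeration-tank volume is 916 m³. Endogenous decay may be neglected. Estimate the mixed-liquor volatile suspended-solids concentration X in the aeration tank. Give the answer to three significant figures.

From V·X = Y·Q·(S₀ − S)·θ_c (decay neglected): X = 0.485 × 628 × (265 − 5.80) × 16.6 / 916 = 1431 mg/L.

X ≈ 1430 mg/L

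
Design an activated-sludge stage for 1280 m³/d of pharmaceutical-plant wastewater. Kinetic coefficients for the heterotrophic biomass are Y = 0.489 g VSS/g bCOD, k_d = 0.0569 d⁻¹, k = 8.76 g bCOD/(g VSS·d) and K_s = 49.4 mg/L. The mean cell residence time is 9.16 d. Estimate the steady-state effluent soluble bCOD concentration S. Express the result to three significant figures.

S ≈ 1.99 mg/L

Effluent substrate depends only on kinetics and SRT: S = K_s(1 + k_d θ_c) / [θ_c(Yk − k_d) − 1] = 49.4 × (1 + 0.0569 × 9.16) / [9.16 × (0.489 × 8.76 − 0.0569) − 1] = 75.15 / 37.72 = 1.992 mg/L.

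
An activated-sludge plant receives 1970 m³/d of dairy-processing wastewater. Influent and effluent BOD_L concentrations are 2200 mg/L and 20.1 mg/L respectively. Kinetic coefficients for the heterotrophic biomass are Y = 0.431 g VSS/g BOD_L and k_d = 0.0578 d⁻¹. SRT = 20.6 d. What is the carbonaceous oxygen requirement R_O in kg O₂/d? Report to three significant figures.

R_O ≈ 3090 kg O₂/d

Y_obs = Y / (1 + k_d θ_c) = 0.431 / (1 + 0.0578 × 20.6) = 0.431 / 2.191 = 0.1967.
Mass of BOD_L removed per day: Q(S₀ − S) = 1970 × 2180 g/m³ = 4294 kg/d.
Biomass synthesised: P_X = Y_obs × 4294 = 844.9 kg VSS/d.
R_O = Q·ΔS − 1.42 P_X = 4294 − 1200 = 3095 kg O₂/d.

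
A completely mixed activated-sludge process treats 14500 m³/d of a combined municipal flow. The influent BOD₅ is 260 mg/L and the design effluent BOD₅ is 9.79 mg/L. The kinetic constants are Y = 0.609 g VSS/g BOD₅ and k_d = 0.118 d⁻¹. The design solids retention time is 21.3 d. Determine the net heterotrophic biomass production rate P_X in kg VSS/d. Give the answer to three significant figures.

Y_obs = Y / (1 + k_d θ_c) = 0.609 / (1 + 0.118 × 21.3) = 0.609 / 3.513 = 0.1733.
ΔS = 260 − 9.79 = 250.2 mg/L, so the substrate removal rate is 14500 × 250.2/1000 = 3628 kg BOD₅/d.
So the net sludge growth is P_X = 0.1733 × 3628 = 628.9 kg VSS/d.

P_X ≈ 629 kg VSS/d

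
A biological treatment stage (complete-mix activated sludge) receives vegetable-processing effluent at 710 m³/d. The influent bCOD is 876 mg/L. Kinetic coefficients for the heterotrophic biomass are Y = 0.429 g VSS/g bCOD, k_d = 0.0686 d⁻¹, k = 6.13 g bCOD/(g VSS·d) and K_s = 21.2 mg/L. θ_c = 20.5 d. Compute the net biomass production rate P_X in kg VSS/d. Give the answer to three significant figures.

From the Monod/SRT balance for a CMAS, S = K_s·(1+k_d θ_c)/[θ_c·(Y k − k_d) − 1] = 21.2 × (1 + 0.0686 × 20.5) / [20.5 × (0.429 × 6.13 − 0.0686) − 1] = 51.01 / 51.50 = 0.9905 mg/L.
Correct the yield for decay: Y_obs = Y/(1 + k_d θ_c) = 0.429 / (1 + 0.0686 × 20.5) = 0.429 / 2.406 = 0.1783.
Q·(S₀ − S) = 710 × (876 − 0.990) × 10⁻³ = 621.3 kg/d removed.
Net biomass production P_X = Y_obs × Q·(S₀ − S) = 0.1783 × 621.3 = 110.8 kg VSS/d.

P_X ≈ 111 kg VSS/d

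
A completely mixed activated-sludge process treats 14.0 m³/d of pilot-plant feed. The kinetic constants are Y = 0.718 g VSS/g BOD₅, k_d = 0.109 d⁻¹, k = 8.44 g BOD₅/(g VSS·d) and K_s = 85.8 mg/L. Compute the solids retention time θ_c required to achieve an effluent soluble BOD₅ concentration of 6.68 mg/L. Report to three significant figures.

θ_c ≈ 3.04 d

Specific growth rate at S = 6.68 mg/L: μ = YkS/(K_s+S) = 0.718·8.44·6.68/(85.8+6.68) = 0.4377 d⁻¹.
1/θ_c = 0.4377 − 0.109 = 0.3287 d⁻¹, so θ_c = 3.042 d.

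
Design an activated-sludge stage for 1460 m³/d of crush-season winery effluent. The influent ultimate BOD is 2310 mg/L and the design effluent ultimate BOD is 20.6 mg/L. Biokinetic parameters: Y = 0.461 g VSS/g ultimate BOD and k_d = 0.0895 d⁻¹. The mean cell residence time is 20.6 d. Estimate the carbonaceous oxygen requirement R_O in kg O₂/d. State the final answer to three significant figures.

R_O ≈ 2570 kg O₂/d

Observed yield with endogenous decay: Y_obs = Y / (1 + k_d·θ_c) = 0.461 / (1 + 0.0895 × 20.6) = 0.461 / 2.844 = 0.1621 g VSS/g ultimate BOD.
Substrate removed = Q·(S₀ − S) = 1460 m³/d × (2310 − 20.6) g/m³ = 3.34×10^6 g/d = 3343 kg/d.
P_X = Y_obs·Q·(S₀ − S) = 0.1621 × 3343 = 541.9 kg VSS/d.
R_O = Q·(S₀ − S) − 1.42·P_X = 3343 − 1.42 × 541.9 = 2573 kg O₂/d.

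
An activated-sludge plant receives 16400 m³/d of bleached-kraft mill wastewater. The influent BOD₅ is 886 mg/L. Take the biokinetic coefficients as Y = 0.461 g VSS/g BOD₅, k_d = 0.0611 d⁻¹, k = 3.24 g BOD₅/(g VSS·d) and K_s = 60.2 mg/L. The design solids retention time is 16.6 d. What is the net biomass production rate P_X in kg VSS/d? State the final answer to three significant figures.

From the Monod/SRT balance for a CMAS, S = K_s·(1+k_d θ_c)/[θ_c·(Y k − k_d) − 1] = 60.2 × (1 + 0.0611 × 16.6) / [16.6 × (0.461 × 3.24 − 0.0611) − 1] = 121.3 / 22.78 = 5.323 mg/L.
Observed yield with endogenous decay: Y_obs = Y / (1 + k_d·θ_c) = 0.461 / (1 + 0.0611 × 16.6) = 0.461 / 2.014 = 0.2289 g VSS/g BOD₅.
ΔS = 886 − 5.32 = 880.7 mg/L, so the substrate removal rate is 16400 × 880.7/1000 = 14443 kg BOD₅/d.
Biomass produced: P_X = Y_obs·Q·ΔS = 0.2289 × 14443 ≈ 3306 kg VSS/d.

P_X ≈ 3310 kg VSS/d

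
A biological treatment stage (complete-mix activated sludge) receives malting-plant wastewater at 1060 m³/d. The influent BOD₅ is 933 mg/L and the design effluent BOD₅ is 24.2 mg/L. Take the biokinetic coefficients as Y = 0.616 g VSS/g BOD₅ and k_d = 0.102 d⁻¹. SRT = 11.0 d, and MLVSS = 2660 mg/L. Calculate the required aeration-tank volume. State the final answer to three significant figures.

Rearranging the biomass balance for a CMAS with decay, V = Y·Q·ΔS·θ_c / [X·(1+k_d θ_c)] = 0.616 × 1060 × (933 − 24.2) × 11.0 / [2660 × (1 + 0.102 × 11.0)] = 6.53×10^6 / 5645 = 1156 m³.

V ≈ 1160 m³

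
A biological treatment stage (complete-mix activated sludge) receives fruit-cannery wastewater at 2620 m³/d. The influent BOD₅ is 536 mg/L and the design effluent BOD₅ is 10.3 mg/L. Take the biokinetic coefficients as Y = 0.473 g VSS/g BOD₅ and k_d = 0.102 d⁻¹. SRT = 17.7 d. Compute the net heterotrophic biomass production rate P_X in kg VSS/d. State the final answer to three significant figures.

P_X ≈ 232 kg VSS/d

Observed yield with endogenous decay: Y_obs = Y / (1 + k_d·θ_c) = 0.473 / (1 + 0.102 × 17.7) = 0.473 / 2.805 = 0.1686 g VSS/g BOD₅.
Substrate removed = Q·(S₀ − S) = 2620 m³/d × (536 − 10.3) g/m³ = 1.38×10^6 g/d = 1377 kg/d.
Biomass produced: P_X = Y_obs·Q·ΔS = 0.1686 × 1377 ≈ 232.2 kg VSS/d.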